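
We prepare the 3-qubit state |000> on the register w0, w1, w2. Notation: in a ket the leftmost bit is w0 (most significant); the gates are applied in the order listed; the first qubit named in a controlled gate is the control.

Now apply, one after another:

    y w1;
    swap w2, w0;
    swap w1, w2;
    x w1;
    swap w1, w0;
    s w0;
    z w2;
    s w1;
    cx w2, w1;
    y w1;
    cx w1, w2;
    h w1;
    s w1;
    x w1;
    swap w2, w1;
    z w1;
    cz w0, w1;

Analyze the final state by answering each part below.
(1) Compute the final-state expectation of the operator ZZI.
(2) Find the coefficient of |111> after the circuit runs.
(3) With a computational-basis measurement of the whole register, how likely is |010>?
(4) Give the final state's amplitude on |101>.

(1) The observable ZZI averages to 1.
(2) |111> carries amplitude -sqrt(2)*I/2 in the final state.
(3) Outcome |010> occurs with probability 0.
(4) The final state's coefficient on |101> equals 0.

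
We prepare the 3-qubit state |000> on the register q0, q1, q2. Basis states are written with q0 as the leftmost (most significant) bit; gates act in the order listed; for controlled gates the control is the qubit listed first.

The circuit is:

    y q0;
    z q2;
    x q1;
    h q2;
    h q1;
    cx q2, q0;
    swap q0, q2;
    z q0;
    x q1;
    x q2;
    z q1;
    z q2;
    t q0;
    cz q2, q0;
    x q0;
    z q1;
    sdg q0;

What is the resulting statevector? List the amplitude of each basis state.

The final amplitudes are 0 on |000>, exp(3*I*pi/4)/2 on |001>, 0 on |010>, -exp(3*I*pi/4)/2 on |011>, -1/2 on |100>, 0 on |101>, 1/2 on |110>, 0 on |111>.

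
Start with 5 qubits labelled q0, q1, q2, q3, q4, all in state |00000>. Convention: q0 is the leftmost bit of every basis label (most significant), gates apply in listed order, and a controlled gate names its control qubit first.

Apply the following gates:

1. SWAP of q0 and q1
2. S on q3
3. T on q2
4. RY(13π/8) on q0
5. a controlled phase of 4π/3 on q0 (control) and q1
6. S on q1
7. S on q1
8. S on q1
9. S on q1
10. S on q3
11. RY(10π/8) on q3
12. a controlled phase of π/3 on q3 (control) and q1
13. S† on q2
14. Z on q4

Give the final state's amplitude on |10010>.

The amplitude on |10010> is sqrt(sqrt(2) + 2)*sin(3*pi/16)/2. Key observation: steps 6-9 multiply out to the identity, so the circuit reduces to the remaining gates.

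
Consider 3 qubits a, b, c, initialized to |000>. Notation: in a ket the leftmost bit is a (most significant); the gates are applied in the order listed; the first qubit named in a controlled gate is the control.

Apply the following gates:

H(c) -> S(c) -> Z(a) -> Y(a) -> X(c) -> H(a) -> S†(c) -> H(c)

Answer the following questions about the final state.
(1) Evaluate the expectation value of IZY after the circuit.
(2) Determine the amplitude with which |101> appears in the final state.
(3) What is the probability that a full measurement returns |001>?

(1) The observable IZY averages to 0.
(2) The amplitude on |101> is sqrt(2)/2.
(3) The probability of measuring |001> is 1/2.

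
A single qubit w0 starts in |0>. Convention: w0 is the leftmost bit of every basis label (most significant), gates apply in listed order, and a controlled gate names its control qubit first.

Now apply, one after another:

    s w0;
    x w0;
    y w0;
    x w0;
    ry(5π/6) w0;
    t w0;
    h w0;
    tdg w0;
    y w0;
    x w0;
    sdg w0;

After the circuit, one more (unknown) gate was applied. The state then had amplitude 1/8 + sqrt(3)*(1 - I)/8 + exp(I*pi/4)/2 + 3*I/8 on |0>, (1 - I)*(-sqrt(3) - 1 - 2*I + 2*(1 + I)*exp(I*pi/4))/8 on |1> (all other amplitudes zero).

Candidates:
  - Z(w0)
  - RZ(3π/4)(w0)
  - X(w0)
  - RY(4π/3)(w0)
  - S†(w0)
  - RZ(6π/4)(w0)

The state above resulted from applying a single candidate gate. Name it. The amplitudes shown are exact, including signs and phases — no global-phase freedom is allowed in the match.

The unique candidate consistent with the amplitudes is RY(4π/3)(w0).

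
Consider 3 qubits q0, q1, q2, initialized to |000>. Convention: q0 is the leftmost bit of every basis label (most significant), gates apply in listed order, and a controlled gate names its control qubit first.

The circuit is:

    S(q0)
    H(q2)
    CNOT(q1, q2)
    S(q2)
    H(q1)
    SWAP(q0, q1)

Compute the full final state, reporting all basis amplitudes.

The resulting statevector has amplitude 1/2 on |000>, I/2 on |001>, 0 on |010>, 0 on |011>, 1/2 on |100>, I/2 on |101>, 0 on |110>, 0 on |111>.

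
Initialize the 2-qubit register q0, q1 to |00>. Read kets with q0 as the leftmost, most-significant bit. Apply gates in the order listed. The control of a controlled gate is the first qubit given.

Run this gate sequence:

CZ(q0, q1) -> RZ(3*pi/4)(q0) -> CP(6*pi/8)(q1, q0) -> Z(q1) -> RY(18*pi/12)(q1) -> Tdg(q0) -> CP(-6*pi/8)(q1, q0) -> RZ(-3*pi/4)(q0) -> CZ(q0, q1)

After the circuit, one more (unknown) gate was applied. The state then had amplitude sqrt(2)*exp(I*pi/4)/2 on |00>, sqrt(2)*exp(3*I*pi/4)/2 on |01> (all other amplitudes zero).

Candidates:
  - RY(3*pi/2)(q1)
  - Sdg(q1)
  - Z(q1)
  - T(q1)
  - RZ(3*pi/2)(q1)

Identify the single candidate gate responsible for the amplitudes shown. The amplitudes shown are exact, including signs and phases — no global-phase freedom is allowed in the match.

It was RZ(3*pi/2)(q1) that produced the state shown.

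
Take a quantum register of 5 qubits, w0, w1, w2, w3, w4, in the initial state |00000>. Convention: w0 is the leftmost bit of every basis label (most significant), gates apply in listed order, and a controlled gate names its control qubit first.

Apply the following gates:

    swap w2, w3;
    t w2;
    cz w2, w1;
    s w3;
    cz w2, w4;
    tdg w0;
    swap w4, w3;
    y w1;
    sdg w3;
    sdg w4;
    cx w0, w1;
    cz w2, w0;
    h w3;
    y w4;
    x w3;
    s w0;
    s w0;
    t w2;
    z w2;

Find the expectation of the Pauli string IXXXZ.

The expectation value of IXXXZ is 0.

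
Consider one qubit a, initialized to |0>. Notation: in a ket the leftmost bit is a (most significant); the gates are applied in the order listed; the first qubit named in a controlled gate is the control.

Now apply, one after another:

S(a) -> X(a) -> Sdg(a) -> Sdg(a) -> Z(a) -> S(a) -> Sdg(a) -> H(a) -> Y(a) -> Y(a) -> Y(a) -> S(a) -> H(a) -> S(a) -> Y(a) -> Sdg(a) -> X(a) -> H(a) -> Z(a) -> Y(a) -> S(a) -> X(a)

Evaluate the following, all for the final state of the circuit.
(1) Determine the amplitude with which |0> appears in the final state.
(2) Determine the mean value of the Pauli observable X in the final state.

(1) The amplitude on |0> is -sqrt(2)*I/2.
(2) The observable X averages to 1.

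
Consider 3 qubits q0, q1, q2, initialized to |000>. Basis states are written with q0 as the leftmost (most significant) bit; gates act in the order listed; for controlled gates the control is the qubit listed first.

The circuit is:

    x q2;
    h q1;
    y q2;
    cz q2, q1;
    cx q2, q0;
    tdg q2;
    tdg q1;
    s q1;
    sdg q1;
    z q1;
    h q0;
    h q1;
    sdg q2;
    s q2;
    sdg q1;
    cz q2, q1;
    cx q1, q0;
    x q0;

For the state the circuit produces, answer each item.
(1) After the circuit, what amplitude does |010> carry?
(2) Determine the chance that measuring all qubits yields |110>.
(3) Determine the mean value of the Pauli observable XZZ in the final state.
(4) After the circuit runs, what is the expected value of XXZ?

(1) The final state's coefficient on |010> equals sqrt(2)*(-1 + exp(3*I*pi/4))/4.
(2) Outcome |110> occurs with probability sqrt(2)/8 + 1/4.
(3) The expectation value of XZZ is -sqrt(2)/2.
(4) The observable XXZ averages to -sqrt(2)/2.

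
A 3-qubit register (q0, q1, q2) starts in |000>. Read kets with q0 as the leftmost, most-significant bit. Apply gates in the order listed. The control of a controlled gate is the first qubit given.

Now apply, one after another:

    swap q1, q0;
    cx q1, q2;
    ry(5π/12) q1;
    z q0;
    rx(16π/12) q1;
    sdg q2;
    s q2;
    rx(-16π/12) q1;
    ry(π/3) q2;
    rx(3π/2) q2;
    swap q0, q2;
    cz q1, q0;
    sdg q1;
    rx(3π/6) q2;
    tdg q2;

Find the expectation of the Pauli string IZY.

In the final state, IZY has expectation 1/4 - sqrt(3)/4.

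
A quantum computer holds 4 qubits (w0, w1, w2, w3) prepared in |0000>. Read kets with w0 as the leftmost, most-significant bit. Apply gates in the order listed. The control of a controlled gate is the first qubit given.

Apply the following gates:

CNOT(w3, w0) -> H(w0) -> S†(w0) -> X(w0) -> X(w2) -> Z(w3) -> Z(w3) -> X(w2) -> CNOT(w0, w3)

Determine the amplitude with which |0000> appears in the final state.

The amplitude on |0000> is -sqrt(2)*I/2.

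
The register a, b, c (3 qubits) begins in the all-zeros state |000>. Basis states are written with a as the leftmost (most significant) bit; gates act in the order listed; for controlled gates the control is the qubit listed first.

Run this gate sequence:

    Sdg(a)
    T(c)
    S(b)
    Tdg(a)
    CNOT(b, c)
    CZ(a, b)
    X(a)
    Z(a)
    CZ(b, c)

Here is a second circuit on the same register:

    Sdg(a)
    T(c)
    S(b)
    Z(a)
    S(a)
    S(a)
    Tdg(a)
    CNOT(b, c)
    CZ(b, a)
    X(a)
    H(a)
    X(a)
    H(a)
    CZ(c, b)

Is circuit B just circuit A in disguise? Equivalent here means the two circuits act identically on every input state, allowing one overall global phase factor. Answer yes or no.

Yes — the two circuits implement the same unitary up to a global phase.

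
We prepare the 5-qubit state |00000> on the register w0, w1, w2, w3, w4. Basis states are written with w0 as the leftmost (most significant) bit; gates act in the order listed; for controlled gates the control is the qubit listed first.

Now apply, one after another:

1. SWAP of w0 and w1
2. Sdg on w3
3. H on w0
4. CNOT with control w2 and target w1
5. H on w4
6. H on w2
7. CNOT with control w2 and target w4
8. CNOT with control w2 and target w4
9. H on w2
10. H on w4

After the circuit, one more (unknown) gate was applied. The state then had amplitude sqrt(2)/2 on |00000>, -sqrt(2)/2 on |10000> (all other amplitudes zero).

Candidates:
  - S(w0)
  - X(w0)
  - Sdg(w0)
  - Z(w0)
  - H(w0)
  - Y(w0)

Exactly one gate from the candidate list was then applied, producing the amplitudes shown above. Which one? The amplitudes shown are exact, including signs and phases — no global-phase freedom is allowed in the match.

The applied gate was Z(w0). Key observation: gates 5-10 undo each other exactly, leaving only the rest of the circuit to track.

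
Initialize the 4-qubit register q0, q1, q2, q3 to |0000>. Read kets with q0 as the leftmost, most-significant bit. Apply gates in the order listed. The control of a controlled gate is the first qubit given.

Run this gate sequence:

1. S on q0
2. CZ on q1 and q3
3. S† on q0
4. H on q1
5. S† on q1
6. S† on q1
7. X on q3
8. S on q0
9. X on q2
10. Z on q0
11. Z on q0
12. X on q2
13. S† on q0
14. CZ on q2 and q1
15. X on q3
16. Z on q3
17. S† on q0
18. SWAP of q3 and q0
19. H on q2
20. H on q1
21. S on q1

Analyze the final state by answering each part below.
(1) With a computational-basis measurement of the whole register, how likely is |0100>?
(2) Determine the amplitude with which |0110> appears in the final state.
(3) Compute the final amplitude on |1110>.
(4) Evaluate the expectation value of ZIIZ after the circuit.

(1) Outcome |0100> occurs with probability 1/2. Key observation: gates 8-13 undo each other exactly, leaving only the rest of the circuit to track.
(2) The amplitude on |0110> is sqrt(2)*I/2.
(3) The amplitude on |1110> is 0.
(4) The expectation value of ZIIZ is 1.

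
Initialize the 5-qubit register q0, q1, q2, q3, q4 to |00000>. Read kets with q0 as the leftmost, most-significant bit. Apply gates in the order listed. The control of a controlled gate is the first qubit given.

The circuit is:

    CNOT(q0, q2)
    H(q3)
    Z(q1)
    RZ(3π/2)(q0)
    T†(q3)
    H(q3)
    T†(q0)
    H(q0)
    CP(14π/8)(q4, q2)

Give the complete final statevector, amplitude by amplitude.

The resulting statevector has amplitude sqrt(2)*(-1 - exp(I*pi/4))/4 on |00000>, sqrt(2)*(1 - exp(I*pi/4))/4 on |00010>, sqrt(2)*(-1 - exp(I*pi/4))/4 on |10000>, sqrt(2)*(1 - exp(I*pi/4))/4 on |10010>, and 0 on every other basis state.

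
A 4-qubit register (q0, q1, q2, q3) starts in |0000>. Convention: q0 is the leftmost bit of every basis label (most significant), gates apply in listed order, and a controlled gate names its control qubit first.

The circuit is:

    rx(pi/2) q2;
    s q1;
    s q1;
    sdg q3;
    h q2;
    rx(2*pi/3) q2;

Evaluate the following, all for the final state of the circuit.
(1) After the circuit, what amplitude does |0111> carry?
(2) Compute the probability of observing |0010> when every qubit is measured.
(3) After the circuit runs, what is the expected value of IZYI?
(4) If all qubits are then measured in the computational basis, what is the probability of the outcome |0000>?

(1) The final state's coefficient on |0111> equals 0.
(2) Outcome |0010> occurs with probability 1/2 - sqrt(3)/4.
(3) The expectation value of IZYI is -1/2.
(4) Outcome |0000> occurs with probability sqrt(3)/4 + 1/2.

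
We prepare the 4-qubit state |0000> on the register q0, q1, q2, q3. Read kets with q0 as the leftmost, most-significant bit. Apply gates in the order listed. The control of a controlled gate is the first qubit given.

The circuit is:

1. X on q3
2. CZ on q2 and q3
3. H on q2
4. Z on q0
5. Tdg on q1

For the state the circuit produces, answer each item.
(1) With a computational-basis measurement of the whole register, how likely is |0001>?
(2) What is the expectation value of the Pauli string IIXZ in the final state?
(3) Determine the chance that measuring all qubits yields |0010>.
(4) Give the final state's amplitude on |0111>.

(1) Outcome |0001> occurs with probability 1/2.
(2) The observable IIXZ averages to -1.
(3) Outcome |0010> occurs with probability 0.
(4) The final state's coefficient on |0111> equals 0.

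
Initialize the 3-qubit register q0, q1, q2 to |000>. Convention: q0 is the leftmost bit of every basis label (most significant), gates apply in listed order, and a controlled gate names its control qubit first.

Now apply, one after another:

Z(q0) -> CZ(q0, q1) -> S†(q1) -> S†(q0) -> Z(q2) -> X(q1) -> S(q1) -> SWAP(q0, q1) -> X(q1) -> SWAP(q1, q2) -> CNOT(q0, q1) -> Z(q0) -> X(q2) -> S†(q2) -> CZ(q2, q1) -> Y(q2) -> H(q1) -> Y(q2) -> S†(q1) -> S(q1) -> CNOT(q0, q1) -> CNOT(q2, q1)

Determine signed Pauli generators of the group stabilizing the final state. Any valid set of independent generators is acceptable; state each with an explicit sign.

One valid set of independent stabilizer generators is -IXI, -ZII, +IIZ (any independent generating set of the same group is equally correct).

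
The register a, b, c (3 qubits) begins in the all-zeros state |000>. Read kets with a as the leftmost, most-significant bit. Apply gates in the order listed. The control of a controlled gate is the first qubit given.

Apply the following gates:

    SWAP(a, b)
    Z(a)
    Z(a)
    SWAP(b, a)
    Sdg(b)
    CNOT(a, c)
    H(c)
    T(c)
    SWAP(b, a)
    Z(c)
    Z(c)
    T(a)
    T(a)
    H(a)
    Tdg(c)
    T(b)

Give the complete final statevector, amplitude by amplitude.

After the circuit, the state carries amplitude 1/2 on |000>, 1/2 on |001>, 0 on |010>, 0 on |011>, 1/2 on |100>, 1/2 on |101>, 0 on |110>, 0 on |111>.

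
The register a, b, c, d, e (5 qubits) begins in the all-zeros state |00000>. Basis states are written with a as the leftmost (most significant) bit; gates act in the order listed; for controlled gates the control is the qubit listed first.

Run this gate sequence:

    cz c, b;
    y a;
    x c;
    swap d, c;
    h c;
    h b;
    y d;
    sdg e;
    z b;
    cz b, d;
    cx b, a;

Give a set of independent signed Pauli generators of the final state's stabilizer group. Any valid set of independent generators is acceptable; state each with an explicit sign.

The final state is stabilized by the group generated by -XXIII, +IIXII, -ZZIII, +IIIZI, +IIIIZ; other independent generating sets are equally valid.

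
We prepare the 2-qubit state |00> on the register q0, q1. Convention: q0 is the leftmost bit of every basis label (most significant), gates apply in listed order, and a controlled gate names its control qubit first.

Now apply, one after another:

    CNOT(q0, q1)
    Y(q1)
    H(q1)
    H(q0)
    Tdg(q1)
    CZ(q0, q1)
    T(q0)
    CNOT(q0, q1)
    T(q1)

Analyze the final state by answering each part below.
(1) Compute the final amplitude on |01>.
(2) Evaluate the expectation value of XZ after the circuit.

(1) The amplitude on |01> is -I/2.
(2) The expectation value of XZ is 1/2.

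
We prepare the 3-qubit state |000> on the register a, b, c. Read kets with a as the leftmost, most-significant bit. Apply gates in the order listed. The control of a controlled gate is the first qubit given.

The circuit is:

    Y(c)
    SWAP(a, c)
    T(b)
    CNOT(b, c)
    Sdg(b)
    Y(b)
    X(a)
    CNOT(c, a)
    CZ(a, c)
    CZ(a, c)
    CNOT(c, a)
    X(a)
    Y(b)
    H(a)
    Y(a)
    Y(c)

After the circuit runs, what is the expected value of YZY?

The expectation value of YZY is 0. Key observation: gates 6-13 undo each other exactly, leaving only the rest of the circuit to track.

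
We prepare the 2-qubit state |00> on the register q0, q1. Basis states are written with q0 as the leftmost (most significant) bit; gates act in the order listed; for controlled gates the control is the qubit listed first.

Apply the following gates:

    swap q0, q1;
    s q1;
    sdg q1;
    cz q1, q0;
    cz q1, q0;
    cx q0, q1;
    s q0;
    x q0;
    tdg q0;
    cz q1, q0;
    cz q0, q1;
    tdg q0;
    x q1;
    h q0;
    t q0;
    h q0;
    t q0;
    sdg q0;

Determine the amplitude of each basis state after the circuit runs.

The resulting statevector has amplitude 0 on |00>, -I/2 + exp(3*I*pi/4)/2 on |01>, 0 on |10>, -I/2 - exp(I*pi/4)/2 on |11>. Key observation: gates 2-3 undo each other exactly, leaving only the rest of the circuit to track.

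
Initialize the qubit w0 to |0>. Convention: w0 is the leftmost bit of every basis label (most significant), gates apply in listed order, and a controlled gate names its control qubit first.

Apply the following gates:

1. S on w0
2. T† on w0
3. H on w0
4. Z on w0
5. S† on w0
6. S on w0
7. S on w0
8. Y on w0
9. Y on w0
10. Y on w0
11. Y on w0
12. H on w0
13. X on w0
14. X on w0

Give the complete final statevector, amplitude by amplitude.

The final amplitudes are 1/2 - I/2 on |0>, 1/2 + I/2 on |1>. Key observation: gates 8-11 undo each other exactly, leaving only the rest of the circuit to track.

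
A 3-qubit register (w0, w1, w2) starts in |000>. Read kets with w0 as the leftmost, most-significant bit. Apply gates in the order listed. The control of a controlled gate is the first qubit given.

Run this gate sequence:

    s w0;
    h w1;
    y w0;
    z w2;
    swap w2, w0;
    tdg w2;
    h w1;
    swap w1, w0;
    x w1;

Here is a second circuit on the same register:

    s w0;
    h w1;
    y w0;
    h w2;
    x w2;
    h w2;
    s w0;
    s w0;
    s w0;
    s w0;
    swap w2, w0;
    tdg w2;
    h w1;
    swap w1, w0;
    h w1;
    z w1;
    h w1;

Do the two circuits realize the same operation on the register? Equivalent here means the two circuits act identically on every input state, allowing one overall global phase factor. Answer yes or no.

Yes: on every input state the two circuits agree up to one overall phase factor.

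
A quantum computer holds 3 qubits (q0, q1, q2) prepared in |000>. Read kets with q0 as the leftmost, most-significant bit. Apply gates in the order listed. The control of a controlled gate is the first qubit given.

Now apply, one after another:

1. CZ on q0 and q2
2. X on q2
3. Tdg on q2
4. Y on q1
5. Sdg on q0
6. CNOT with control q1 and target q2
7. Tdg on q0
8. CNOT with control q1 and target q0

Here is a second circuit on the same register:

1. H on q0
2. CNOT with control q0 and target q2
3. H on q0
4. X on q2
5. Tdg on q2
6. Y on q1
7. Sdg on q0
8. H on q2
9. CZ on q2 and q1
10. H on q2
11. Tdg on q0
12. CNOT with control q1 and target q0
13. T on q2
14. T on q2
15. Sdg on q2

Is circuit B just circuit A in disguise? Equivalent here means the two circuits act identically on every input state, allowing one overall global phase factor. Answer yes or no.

No: there is an input state on which the two circuits produce genuinely different outputs (not merely differing by a phase).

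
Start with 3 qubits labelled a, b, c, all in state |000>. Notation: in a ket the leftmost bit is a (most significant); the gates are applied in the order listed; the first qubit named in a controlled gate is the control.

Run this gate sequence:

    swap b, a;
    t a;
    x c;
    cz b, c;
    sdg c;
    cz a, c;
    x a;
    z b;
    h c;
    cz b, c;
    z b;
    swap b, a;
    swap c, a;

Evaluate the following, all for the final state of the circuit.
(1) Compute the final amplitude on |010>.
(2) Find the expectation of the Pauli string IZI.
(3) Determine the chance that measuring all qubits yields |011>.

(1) The final state's coefficient on |010> equals -sqrt(2)*I/2.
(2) The expectation value of IZI is -1.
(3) Outcome |011> occurs with probability 0.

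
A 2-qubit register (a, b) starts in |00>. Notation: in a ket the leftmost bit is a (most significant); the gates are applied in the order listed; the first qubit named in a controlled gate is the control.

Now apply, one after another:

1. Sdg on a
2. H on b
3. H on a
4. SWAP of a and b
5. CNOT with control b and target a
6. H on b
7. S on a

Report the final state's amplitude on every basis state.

After the circuit, the state carries amplitude sqrt(2)/2 on |00>, 0 on |01>, sqrt(2)*I/2 on |10>, 0 on |11>.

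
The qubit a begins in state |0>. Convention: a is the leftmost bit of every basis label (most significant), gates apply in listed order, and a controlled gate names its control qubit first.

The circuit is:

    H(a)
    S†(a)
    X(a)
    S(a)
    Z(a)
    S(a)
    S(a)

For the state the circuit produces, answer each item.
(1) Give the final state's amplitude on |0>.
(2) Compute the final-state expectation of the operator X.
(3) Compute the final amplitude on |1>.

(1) The final state's coefficient on |0> equals -sqrt(2)*I/2.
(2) The expectation value of X is -1.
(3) The final state's coefficient on |1> equals sqrt(2)*I/2.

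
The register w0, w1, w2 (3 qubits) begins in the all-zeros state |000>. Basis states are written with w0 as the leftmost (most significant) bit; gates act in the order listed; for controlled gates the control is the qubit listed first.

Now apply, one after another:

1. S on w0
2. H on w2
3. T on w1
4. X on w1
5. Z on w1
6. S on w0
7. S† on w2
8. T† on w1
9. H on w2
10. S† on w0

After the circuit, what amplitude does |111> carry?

The amplitude on |111> is 0.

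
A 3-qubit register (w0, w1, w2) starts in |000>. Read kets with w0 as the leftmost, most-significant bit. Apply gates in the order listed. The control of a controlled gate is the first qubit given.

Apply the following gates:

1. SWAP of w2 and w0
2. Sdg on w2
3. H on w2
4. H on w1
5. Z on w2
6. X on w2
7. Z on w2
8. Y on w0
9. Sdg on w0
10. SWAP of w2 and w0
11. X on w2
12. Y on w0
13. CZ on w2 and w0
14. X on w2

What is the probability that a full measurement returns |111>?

Outcome |111> occurs with probability 1/4.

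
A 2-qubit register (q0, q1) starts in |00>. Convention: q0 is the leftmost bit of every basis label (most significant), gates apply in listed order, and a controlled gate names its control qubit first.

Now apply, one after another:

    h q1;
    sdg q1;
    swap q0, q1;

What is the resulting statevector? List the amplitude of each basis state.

The resulting statevector has amplitude sqrt(2)/2 on |00>, 0 on |01>, -sqrt(2)*I/2 on |10>, 0 on |11>.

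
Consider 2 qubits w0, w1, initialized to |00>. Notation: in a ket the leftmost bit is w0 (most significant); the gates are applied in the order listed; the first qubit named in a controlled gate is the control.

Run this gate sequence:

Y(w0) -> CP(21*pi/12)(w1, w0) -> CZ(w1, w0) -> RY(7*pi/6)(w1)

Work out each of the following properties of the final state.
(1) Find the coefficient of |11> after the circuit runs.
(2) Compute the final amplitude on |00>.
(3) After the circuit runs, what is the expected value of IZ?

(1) The amplitude on |11> is I*(sqrt(2) + sqrt(6))/4.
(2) The amplitude on |00> is 0.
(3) The observable IZ averages to -sqrt(3)/2.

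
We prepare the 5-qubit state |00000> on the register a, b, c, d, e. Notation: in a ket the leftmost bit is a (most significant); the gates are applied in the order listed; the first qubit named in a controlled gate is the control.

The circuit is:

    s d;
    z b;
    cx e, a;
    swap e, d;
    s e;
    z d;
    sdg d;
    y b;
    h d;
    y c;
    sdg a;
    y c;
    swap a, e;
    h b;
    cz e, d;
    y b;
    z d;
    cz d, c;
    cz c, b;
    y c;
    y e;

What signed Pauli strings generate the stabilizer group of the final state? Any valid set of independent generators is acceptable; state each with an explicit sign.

The final state is stabilized by the group generated by +IXIII, -IIIXI, +ZIIII, -IIZII, -IIIIZ; other independent generating sets are equally valid.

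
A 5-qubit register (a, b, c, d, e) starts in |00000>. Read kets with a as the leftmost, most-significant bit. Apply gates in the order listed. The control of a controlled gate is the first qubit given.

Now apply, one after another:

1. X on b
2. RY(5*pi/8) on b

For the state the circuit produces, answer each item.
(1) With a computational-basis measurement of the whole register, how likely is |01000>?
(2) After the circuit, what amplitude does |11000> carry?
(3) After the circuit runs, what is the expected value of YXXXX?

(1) The probability of measuring |01000> is cos(5*pi/16)**2.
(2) |11000> carries amplitude 0 in the final state.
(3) In the final state, YXXXX has expectation 0.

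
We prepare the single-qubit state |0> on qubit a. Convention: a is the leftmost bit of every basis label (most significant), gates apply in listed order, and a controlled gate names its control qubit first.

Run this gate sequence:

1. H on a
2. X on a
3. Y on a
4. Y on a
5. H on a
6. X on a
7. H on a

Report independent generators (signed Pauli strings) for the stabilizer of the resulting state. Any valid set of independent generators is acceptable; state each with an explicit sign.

The stabilizer group can be generated by -X, among other valid generating sets.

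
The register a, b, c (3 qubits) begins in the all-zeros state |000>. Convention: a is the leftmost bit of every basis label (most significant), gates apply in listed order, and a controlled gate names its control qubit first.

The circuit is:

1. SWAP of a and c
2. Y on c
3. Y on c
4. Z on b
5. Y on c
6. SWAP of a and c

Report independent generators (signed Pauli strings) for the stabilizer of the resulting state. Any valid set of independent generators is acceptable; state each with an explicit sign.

One valid set of independent stabilizer generators is -ZII, +IZI, +IIZ (any independent generating set of the same group is equally correct).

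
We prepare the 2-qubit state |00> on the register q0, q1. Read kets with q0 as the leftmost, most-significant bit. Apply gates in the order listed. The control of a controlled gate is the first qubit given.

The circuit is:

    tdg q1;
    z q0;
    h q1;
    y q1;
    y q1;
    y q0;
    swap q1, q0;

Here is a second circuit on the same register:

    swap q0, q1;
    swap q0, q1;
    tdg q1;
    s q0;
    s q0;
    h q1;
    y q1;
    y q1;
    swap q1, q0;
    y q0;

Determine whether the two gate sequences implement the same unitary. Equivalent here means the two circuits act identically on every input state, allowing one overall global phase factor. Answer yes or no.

No: there is an input state on which the two circuits produce genuinely different outputs (not merely differing by a phase).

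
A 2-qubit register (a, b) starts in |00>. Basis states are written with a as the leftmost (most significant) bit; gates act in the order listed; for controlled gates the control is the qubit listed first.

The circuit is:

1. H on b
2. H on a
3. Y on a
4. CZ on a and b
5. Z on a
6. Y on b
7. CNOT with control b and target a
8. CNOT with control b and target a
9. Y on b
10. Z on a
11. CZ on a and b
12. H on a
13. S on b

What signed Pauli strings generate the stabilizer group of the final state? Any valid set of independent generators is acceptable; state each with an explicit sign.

The final state is stabilized by the group generated by +IY, -ZI; other independent generating sets are equally valid. Key observation: the block from step 4 through step 11 cancels to the identity and can be dropped.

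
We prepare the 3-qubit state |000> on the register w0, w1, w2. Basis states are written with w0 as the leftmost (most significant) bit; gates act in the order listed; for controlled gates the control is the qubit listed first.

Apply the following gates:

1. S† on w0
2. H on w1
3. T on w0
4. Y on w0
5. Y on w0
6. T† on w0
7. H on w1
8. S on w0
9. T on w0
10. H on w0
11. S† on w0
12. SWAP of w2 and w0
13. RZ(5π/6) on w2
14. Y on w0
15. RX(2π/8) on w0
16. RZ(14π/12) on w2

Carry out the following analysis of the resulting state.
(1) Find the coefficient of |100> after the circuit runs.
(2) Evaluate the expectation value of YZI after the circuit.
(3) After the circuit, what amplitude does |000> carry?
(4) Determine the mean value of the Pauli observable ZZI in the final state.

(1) |100> carries amplitude -I*sqrt(2*sqrt(2) + 4)/4 in the final state.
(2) The expectation value of YZI is sqrt(2)/2.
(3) The amplitude on |000> is -sqrt(4 - 2*sqrt(2))/4.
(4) The observable ZZI averages to -sqrt(2)/2.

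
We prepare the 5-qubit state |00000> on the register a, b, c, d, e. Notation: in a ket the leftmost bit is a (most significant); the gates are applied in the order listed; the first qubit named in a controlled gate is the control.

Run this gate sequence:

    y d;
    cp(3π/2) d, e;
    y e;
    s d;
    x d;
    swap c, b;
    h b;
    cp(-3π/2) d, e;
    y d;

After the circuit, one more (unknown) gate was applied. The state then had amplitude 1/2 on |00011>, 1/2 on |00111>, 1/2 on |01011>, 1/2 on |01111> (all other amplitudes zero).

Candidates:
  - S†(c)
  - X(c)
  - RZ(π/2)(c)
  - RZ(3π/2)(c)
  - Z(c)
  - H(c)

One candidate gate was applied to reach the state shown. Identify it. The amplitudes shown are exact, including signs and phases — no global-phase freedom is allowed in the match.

The applied gate was H(c).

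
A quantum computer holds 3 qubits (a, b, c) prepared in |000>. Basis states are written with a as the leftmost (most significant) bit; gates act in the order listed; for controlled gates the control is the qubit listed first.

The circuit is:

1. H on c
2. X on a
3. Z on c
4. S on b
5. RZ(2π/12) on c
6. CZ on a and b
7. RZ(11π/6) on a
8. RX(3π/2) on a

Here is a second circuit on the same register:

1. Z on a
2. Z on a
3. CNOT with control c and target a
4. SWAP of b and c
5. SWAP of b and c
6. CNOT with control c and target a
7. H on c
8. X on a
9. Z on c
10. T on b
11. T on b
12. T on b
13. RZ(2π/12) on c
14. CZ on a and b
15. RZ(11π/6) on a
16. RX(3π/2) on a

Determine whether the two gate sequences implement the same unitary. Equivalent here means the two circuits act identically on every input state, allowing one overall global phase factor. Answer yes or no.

No, they are not equivalent — no single phase factor reconciles the two unitaries.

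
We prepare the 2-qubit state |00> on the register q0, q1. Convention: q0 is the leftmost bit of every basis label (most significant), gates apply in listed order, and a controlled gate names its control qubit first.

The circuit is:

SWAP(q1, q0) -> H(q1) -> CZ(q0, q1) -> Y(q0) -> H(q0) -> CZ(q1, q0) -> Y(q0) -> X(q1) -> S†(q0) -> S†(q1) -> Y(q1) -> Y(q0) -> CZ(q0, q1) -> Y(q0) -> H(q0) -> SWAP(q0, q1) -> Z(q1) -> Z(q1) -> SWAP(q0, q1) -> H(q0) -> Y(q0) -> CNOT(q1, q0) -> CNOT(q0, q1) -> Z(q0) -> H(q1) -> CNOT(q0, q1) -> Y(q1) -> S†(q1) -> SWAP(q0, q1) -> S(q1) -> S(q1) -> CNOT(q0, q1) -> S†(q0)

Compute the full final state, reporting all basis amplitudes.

After the circuit, the state carries amplitude sqrt(2)*I/2 on |00>, sqrt(2)/2 on |01>, 0 on |10>, 0 on |11>. Key observation: steps 14-21 multiply out to the identity, so the circuit reduces to the remaining gates.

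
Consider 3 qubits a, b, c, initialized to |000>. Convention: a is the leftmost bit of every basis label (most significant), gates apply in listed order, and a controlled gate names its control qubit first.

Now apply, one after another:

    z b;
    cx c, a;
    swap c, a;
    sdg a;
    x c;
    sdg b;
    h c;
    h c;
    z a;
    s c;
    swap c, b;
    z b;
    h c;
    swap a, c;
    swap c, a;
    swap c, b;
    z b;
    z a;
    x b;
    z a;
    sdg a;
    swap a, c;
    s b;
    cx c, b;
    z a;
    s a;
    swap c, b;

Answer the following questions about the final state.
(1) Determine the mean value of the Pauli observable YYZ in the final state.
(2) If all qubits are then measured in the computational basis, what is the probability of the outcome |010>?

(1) The expectation value of YYZ is 0. Key observation: the block from step 7 through step 8 cancels to the identity and can be dropped.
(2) A full measurement returns |010> with probability 0.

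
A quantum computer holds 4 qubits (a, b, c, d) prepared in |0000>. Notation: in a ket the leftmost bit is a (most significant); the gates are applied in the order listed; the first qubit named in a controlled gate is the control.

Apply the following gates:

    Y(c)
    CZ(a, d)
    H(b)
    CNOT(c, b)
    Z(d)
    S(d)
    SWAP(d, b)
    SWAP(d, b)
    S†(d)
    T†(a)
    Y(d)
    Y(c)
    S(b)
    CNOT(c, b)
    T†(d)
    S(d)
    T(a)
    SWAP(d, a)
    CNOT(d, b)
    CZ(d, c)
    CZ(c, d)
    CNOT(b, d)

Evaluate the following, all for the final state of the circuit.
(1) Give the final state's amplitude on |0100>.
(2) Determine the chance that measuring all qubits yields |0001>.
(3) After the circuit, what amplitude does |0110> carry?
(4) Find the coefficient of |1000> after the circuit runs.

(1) The final state's coefficient on |0100> equals 0.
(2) Outcome |0001> occurs with probability 0.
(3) |0110> carries amplitude 0 in the final state.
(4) |1000> carries amplitude sqrt(2)*exp(3*I*pi/4)/2 in the final state.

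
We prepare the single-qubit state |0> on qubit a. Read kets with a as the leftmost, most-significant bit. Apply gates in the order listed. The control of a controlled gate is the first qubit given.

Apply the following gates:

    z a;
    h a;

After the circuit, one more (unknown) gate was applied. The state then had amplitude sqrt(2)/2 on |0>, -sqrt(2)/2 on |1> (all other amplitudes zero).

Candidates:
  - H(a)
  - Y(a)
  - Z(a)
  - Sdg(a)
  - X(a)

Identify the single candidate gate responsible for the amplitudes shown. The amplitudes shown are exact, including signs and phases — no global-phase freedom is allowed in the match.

It was Z(a) that produced the state shown.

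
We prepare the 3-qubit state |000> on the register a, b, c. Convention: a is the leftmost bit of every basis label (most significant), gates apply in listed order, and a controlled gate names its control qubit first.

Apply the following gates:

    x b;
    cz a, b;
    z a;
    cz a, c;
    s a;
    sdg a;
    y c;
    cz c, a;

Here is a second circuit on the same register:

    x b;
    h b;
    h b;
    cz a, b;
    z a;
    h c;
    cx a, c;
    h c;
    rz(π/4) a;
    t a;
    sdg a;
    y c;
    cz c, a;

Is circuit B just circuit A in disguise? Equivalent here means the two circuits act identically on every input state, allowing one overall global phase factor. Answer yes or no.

Yes: on every input state the two circuits agree up to one overall phase factor.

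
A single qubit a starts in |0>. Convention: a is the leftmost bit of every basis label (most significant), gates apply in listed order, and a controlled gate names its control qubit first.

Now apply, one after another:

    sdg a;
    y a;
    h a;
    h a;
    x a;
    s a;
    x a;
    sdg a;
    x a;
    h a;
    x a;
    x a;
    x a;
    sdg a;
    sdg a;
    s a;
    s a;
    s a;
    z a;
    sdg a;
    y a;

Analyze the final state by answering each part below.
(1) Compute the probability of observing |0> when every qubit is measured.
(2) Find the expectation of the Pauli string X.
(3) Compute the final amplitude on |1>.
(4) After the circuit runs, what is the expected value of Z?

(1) Outcome |0> occurs with probability 1/2.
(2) The expectation value of X is 1.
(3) |1> carries amplitude sqrt(2)*I/2 in the final state.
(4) The observable Z averages to 0.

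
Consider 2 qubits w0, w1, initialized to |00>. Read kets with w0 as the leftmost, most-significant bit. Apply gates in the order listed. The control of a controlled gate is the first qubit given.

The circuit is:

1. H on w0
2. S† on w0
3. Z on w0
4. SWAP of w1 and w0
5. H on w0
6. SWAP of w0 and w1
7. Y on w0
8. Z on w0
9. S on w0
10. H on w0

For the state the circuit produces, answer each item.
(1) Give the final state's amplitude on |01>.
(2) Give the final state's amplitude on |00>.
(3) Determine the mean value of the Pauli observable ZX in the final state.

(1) The final state's coefficient on |01> equals sqrt(2)/2.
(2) |00> carries amplitude sqrt(2)/2 in the final state.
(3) The expectation value of ZX is 1.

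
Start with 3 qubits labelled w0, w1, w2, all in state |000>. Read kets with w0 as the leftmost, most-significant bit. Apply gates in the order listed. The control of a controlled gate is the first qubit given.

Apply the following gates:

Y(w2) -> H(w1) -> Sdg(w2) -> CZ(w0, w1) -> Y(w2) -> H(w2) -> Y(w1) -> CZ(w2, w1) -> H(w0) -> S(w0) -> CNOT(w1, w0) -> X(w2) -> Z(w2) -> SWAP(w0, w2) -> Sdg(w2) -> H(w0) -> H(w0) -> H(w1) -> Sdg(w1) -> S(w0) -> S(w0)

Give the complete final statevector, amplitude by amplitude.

After the circuit, the state carries amplitude -1/4 - I/4 on |000>, -1/4 + I/4 on |001>, 1/4 + I/4 on |010>, -1/4 + I/4 on |011>, -1/4 + I/4 on |100>, -1/4 - I/4 on |101>, -1/4 + I/4 on |110>, 1/4 + I/4 on |111>.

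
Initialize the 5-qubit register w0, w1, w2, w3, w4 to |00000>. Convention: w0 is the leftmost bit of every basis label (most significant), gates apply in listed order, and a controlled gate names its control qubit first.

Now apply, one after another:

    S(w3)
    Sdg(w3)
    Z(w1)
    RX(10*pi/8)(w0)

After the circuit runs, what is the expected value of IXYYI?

In the final state, IXYYI has expectation 0.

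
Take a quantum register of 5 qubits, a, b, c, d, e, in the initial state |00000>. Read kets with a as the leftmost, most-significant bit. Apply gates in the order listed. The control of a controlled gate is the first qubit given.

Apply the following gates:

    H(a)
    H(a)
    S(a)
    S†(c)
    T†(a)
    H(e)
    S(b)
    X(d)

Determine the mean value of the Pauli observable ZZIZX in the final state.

In the final state, ZZIZX has expectation -1.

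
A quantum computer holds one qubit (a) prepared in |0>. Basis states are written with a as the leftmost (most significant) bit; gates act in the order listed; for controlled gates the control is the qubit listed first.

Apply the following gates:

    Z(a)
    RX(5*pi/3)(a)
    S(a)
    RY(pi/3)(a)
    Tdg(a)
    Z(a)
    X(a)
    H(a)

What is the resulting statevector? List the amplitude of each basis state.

The final amplitudes are -sqrt(2)/2 on |0>, sqrt(2)/2 on |1>.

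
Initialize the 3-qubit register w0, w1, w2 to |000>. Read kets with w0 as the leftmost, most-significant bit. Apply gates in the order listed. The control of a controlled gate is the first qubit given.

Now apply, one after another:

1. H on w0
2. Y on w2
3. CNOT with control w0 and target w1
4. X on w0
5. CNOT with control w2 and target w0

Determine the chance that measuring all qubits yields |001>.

Outcome |001> occurs with probability 1/2.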